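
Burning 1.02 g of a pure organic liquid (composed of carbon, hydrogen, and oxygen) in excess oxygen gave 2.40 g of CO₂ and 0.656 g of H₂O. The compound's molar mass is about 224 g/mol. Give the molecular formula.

C12H16O4

mol C = 2.40 g CO₂ ÷ 44.009 g/mol = 0.05453 mol
mol H = 2 × 0.656 g H₂O ÷ 18.015 g/mol = 0.07283 mol
mass O = 1.02 − (0.6550 + 0.07341) = 0.2916 g → mol O = 0.2916 ÷ 15.999 = 0.01822 mol
Divide by the smallest (0.01822 mol): C 2.992, H 3.996, O 1.000
Empirical formula: C3H4O
Empirical-formula mass = 56.06 g/mol; 224 ÷ 56.06 ≈ 4, so the molecular formula is C12H16O4.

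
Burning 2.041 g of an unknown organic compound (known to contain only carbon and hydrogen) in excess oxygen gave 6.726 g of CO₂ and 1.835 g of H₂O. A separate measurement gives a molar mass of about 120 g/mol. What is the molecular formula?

mol C = 6.726 g CO₂ ÷ 44.009 g/mol = 0.15283 mol
mol H = 2 × 1.835 g H₂O ÷ 18.015 g/mol = 0.20372 mol
Divide by the smallest (0.15283 mol): C 1.000, H 1.333
Multiplying each by 3 gives whole numbers: C 3.00, H 4.00
Empirical formula: C3H4
Empirical-formula mass = 40.06 g/mol; 120 ÷ 40.06 ≈ 3, so the molecular formula is C9H12.

C9H12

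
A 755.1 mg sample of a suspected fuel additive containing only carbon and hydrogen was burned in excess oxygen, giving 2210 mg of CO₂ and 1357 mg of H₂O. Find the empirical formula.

CH3

mol C = 2.210 g CO₂ ÷ 44.009 g/mol = 0.050217 mol
mol H = 2 × 1.357 g H₂O ÷ 18.015 g/mol = 0.15065 mol
Divide by the smallest (0.050217 mol): C 1.000, H 3.000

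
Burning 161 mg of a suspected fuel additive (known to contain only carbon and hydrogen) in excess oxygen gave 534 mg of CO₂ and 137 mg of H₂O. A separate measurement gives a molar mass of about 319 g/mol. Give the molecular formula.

C24H30

mol C = 0.534 g CO₂ ÷ 44.009 g/mol = 0.01213 mol
mol H = 2 × 0.137 g H₂O ÷ 18.015 g/mol = 0.01521 mol
Divide by the smallest (0.01213 mol): C 1.000, H 1.253
Multiplying each by 4 gives whole numbers: C 4.00, H 5.01
Empirical formula: C4H5
Empirical-formula mass = 53.08 g/mol; 319 ÷ 53.08 ≈ 6, so the molecular formula is C24H30.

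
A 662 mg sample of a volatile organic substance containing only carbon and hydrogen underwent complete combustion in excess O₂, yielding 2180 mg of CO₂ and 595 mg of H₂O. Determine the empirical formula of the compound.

C3H4

mol C = 2.18 g CO₂ ÷ 44.009 g/mol = 0.04954 mol
mol H = 2 × 0.595 g H₂O ÷ 18.015 g/mol = 0.06606 mol
Divide by the smallest (0.04954 mol): C 1.000, H 1.334
Multiplying each by 3 gives whole numbers: C 3.00, H 4.00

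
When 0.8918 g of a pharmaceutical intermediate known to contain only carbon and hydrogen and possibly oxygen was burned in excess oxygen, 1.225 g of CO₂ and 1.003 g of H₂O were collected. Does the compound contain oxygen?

yes

mol C = 1.225 g CO₂ ÷ 44.009 g/mol = 0.027835 mol
mol H = 2 × 1.003 g H₂O ÷ 18.015 g/mol = 0.11135 mol
C and H account for only 0.44657 g of the 0.8918 g sample; the remaining 0.44523 g must be oxygen.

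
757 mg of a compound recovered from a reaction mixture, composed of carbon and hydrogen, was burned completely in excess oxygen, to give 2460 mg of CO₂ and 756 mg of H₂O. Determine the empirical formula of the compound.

mol C = 2.46 g CO₂ ÷ 44.009 g/mol = 0.05590 mol
mol H = 2 × 0.756 g H₂O ÷ 18.015 g/mol = 0.08393 mol
Divide by the smallest (0.05590 mol): C 1.000, H 1.501
Multiplying each by 2 gives whole numbers: C 2.00, H 3.00

C2H3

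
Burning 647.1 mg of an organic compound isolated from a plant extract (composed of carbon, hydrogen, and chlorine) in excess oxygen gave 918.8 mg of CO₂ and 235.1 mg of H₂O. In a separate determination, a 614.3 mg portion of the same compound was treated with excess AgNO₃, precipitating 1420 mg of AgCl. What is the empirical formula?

mol C = 0.9188 g CO₂ ÷ 44.009 g/mol = 0.020878 mol
mol H = 2 × 0.2351 g H₂O ÷ 18.015 g/mol = 0.026100 mol
From the AgCl data: mol Cl per gram of compound = (1.420 ÷ 143.318) ÷ 0.6143 = 0.016129 mol/g, so in the 0.6471 g combustion sample mol Cl = 0.010437 mol
Divide by the smallest (0.010437 mol): C 2.000, H 2.501, Cl 1.000
Multiplying each by 2 gives whole numbers: C 4.00, H 5.00, Cl 2.00

C4H5Cl2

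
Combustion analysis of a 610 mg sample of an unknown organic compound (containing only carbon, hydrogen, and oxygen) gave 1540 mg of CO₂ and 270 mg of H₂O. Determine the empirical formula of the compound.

mol C = 1.54 g CO₂ ÷ 44.009 g/mol = 0.03499 mol
mol H = 2 × 0.270 g H₂O ÷ 18.015 g/mol = 0.02998 mol
mass O = 0.610 − (0.4203 + 0.03021) = 0.1595 g → mol O = 0.1595 ÷ 15.999 = 0.009969 mol
Divide by the smallest (0.009969 mol): C 3.510, H 3.007, O 1.000
Multiplying each by 2 gives whole numbers: C 7.02, H 6.01, O 2.00

C7H6O2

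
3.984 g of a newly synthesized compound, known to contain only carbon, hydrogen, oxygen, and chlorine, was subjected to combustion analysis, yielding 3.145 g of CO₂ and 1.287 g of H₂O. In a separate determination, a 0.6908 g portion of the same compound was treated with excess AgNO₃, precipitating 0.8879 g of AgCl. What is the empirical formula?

mol C = 3.145 g CO₂ ÷ 44.009 g/mol = 0.071463 mol
mol H = 2 × 1.287 g H₂O ÷ 18.015 g/mol = 0.14288 mol
From the AgCl data: mol Cl per gram of compound = (0.8879 ÷ 143.318) ÷ 0.6908 = 0.0089683 mol/g, so in the 3.984 g combustion sample mol Cl = 0.035730 mol
mass O = 3.984 − (0.85834 + 0.14402 + 1.2666) = 1.7150 g → mol O = 1.7150 ÷ 15.999 = 0.10720 mol
Divide by the smallest (0.035730 mol): C 2.000, H 3.999, Cl 1.000, O 3.000

C2H4ClO3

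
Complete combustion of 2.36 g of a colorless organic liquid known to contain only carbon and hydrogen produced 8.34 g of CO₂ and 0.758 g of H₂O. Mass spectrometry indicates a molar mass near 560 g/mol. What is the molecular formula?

mol C = 8.34 g CO₂ ÷ 44.009 g/mol = 0.1895 mol
mol H = 2 × 0.758 g H₂O ÷ 18.015 g/mol = 0.08415 mol
Divide by the smallest (0.08415 mol): C 2.252, H 1.000
Multiplying each by 4 gives whole numbers: C 9.01, H 4.00
Empirical formula: C9H4
Empirical-formula mass = 112.13 g/mol; 560 ÷ 112.13 ≈ 5, so the molecular formula is C45H20.

C45H20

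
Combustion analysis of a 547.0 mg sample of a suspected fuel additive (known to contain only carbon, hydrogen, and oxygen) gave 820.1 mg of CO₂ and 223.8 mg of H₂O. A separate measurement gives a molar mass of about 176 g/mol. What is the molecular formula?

C6H8O6

mol C = 0.8201 g CO₂ ÷ 44.009 g/mol = 0.018635 mol
mol H = 2 × 0.2238 g H₂O ÷ 18.015 g/mol = 0.024846 mol
mass O = 0.5470 − (0.22382 + 0.025045) = 0.29813 g → mol O = 0.29813 ÷ 15.999 = 0.018634 mol
Divide by the smallest (0.018634 mol): C 1.000, H 1.333, O 1.000
Multiplying each by 3 gives whole numbers: C 3.00, H 4.00, O 3.00
Empirical formula: C3H4O3
Empirical-formula mass = 88.06 g/mol; 176 ÷ 88.06 ≈ 2, so the molecular formula is C6H8O6.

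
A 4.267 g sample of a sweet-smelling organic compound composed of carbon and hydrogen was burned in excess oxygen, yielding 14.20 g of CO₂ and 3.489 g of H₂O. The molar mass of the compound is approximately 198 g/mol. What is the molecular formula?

C15H18

mol C = 14.20 g CO₂ ÷ 44.009 g/mol = 0.32266 mol
mol H = 2 × 3.489 g H₂O ÷ 18.015 g/mol = 0.38734 mol
Divide by the smallest (0.32266 mol): C 1.000, H 1.200
Multiplying each by 5 gives whole numbers: C 5.00, H 6.00
Empirical formula: C5H6
Empirical-formula mass = 66.10 g/mol; 198 ÷ 66.10 ≈ 3, so the molecular formula is C15H18.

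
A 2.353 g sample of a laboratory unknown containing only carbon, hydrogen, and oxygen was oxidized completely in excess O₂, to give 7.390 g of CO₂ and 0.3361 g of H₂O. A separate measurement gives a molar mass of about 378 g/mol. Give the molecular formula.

C27H6O3

mol C = 7.390 g CO₂ ÷ 44.009 g/mol = 0.16792 mol
mol H = 2 × 0.3361 g H₂O ÷ 18.015 g/mol = 0.037313 mol
mass O = 2.353 − (2.0169 + 0.037612) = 0.29850 g → mol O = 0.29850 ÷ 15.999 = 0.018657 mol
Divide by the smallest (0.018657 mol): C 9.000, H 2.000, O 1.000
Empirical formula: C9H2O
Empirical-formula mass = 126.11 g/mol; 378 ÷ 126.11 ≈ 3, so the molecular formula is C27H6O3.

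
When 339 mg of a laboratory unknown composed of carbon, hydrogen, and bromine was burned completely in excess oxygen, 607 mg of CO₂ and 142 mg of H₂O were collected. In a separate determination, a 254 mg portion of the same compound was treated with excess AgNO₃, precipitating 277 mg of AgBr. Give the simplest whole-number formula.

C7H8Br

mol C = 0.607 g CO₂ ÷ 44.009 g/mol = 0.01379 mol
mol H = 2 × 0.142 g H₂O ÷ 18.015 g/mol = 0.01576 mol
From the AgBr data: mol Br per gram of compound = (0.277 ÷ 187.772) ÷ 0.254 = 0.005808 mol/g, so in the 0.339 g combustion sample mol Br = 0.001969 mol
Divide by the smallest (0.001969 mol): C 7.005, H 8.007, Br 1.000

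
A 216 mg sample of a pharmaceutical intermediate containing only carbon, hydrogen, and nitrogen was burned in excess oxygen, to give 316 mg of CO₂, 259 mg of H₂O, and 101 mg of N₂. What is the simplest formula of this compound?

mol C = 0.316 g CO₂ ÷ 44.009 g/mol = 0.007180 mol
mol H = 2 × 0.259 g H₂O ÷ 18.015 g/mol = 0.02875 mol
mol N = 2 × 0.101 g N₂ ÷ 28.014 g/mol = 0.007211 mol
Divide by the smallest (0.007180 mol): C 1.000, H 4.005, N 1.004

CH4N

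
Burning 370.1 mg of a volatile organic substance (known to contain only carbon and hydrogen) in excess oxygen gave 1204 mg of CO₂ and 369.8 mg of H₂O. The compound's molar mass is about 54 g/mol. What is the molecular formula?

mol C = 1.204 g CO₂ ÷ 44.009 g/mol = 0.027358 mol
mol H = 2 × 0.3698 g H₂O ÷ 18.015 g/mol = 0.041055 mol
Divide by the smallest (0.027358 mol): C 1.000, H 1.501
Multiplying each by 2 gives whole numbers: C 2.00, H 3.00
Empirical formula: C2H3
Empirical-formula mass = 27.05 g/mol; 54 ÷ 27.05 ≈ 2, so the molecular formula is C4H6.

C4H6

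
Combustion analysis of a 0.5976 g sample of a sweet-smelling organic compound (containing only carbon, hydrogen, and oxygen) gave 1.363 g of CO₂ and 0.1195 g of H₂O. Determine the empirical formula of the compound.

mol C = 1.363 g CO₂ ÷ 44.009 g/mol = 0.030971 mol
mol H = 2 × 0.1195 g H₂O ÷ 18.015 g/mol = 0.013267 mol
mass O = 0.5976 − (0.37199 + 0.013373) = 0.21224 g → mol O = 0.21224 ÷ 15.999 = 0.013266 mol
Divide by the smallest (0.013266 mol): C 2.335, H 1.000, O 1.000
Multiplying each by 3 gives whole numbers: C 7.00, H 3.00, O 3.00

C7H3O3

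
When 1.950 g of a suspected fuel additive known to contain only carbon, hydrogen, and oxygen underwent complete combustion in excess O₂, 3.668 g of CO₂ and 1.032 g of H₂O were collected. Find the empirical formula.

mol C = 3.668 g CO₂ ÷ 44.009 g/mol = 0.083347 mol
mol H = 2 × 1.032 g H₂O ÷ 18.015 g/mol = 0.11457 mol
mass O = 1.950 − (1.0011 + 0.11549) = 0.83344 g → mol O = 0.83344 ÷ 15.999 = 0.052093 mol
Divide by the smallest (0.052093 mol): C 1.600, H 2.199, O 1.000
Multiplying each by 5 gives whole numbers: C 8.00, H 11.00, O 5.00

C8H11O5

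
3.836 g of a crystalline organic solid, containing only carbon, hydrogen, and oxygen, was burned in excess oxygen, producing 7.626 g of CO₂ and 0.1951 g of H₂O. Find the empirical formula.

C8HO5

mol C = 7.626 g CO₂ ÷ 44.009 g/mol = 0.17328 mol
mol H = 2 × 0.1951 g H₂O ÷ 18.015 g/mol = 0.021660 mol
mass O = 3.836 − (2.0813 + 0.021833) = 1.7329 g → mol O = 1.7329 ÷ 15.999 = 0.10831 mol
Divide by the smallest (0.021660 mol): C 8.000, H 1.000, O 5.001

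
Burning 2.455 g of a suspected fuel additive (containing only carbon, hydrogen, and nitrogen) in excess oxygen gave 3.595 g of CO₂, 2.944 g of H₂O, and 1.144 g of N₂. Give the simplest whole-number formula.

mol C = 3.595 g CO₂ ÷ 44.009 g/mol = 0.081688 mol
mol H = 2 × 2.944 g H₂O ÷ 18.015 g/mol = 0.32684 mol
mol N = 2 × 1.144 g N₂ ÷ 28.014 g/mol = 0.081673 mol
Divide by the smallest (0.081673 mol): C 1.000, H 4.002, N 1.000

CH4N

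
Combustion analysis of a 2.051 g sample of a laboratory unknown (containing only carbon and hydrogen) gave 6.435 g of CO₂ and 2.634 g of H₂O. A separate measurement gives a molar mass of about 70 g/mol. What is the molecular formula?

C5H10

mol C = 6.435 g CO₂ ÷ 44.009 g/mol = 0.14622 mol
mol H = 2 × 2.634 g H₂O ÷ 18.015 g/mol = 0.29242 mol
Divide by the smallest (0.14622 mol): C 1.000, H 2.000
Empirical formula: CH2
Empirical-formula mass = 14.03 g/mol; 70 ÷ 14.03 ≈ 5, so the molecular formula is C5H10.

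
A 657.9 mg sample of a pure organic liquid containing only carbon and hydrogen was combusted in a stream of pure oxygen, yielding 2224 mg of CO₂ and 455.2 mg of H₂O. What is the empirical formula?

CH

mol C = 2.224 g CO₂ ÷ 44.009 g/mol = 0.050535 mol
mol H = 2 × 0.4552 g H₂O ÷ 18.015 g/mol = 0.050536 mol
Divide by the smallest (0.050535 mol): C 1.000, H 1.000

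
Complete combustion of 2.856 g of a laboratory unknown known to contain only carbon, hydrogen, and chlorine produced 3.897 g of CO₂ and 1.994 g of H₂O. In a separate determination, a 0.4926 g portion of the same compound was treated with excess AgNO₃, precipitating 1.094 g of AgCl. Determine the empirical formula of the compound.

C2H5Cl

mol C = 3.897 g CO₂ ÷ 44.009 g/mol = 0.088550 mol
mol H = 2 × 1.994 g H₂O ÷ 18.015 g/mol = 0.22137 mol
From the AgCl data: mol Cl per gram of compound = (1.094 ÷ 143.318) ÷ 0.4926 = 0.015496 mol/g, so in the 2.856 g combustion sample mol Cl = 0.044257 mol
Divide by the smallest (0.044257 mol): C 2.001, H 5.002, Cl 1.000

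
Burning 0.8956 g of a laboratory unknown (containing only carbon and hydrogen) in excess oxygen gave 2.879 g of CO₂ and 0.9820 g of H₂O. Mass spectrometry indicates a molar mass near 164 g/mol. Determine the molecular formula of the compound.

mol C = 2.879 g CO₂ ÷ 44.009 g/mol = 0.065418 mol
mol H = 2 × 0.9820 g H₂O ÷ 18.015 g/mol = 0.10902 mol
Divide by the smallest (0.065418 mol): C 1.000, H 1.667
Multiplying each by 3 gives whole numbers: C 3.00, H 5.00
Empirical formula: C3H5
Empirical-formula mass = 41.07 g/mol; 164 ÷ 41.07 ≈ 4, so the molecular formula is C12H20.

C12H20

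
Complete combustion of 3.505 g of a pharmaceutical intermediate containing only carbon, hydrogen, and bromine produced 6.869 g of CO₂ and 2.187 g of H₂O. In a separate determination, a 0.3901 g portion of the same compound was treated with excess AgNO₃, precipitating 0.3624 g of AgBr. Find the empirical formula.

mol C = 6.869 g CO₂ ÷ 44.009 g/mol = 0.15608 mol
mol H = 2 × 2.187 g H₂O ÷ 18.015 g/mol = 0.24280 mol
From the AgBr data: mol Br per gram of compound = (0.3624 ÷ 187.772) ÷ 0.3901 = 0.0049474 mol/g, so in the 3.505 g combustion sample mol Br = 0.017341 mol
Divide by the smallest (0.017341 mol): C 9.001, H 14.002, Br 1.000

C9H14Br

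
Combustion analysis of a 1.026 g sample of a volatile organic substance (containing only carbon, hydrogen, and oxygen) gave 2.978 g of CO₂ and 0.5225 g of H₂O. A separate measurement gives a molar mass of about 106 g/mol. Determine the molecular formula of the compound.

C7H6O

mol C = 2.978 g CO₂ ÷ 44.009 g/mol = 0.067668 mol
mol H = 2 × 0.5225 g H₂O ÷ 18.015 g/mol = 0.058007 mol
mass O = 1.026 − (0.81276 + 0.058471) = 0.15477 g → mol O = 0.15477 ÷ 15.999 = 0.0096736 mol
Divide by the smallest (0.0096736 mol): C 6.995, H 5.996, O 1.000
Empirical formula: C7H6O
Empirical-formula mass = 106.12 g/mol; 106 ÷ 106.12 ≈ 1, so the molecular formula is C7H6O.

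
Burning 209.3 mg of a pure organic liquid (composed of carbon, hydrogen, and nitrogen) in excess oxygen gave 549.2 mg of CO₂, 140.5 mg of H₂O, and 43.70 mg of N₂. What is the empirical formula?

mol C = 0.5492 g CO₂ ÷ 44.009 g/mol = 0.012479 mol
mol H = 2 × 0.1405 g H₂O ÷ 18.015 g/mol = 0.015598 mol
mol N = 2 × 0.04370 g N₂ ÷ 28.014 g/mol = 0.0031199 mol
Divide by the smallest (0.0031199 mol): C 4.000, H 5.000, N 1.000

C4H5N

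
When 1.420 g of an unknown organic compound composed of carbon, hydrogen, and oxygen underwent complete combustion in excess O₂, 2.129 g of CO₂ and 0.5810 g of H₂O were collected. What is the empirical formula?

C3H4O3

mol C = 2.129 g CO₂ ÷ 44.009 g/mol = 0.048376 mol
mol H = 2 × 0.5810 g H₂O ÷ 18.015 g/mol = 0.064502 mol
mass O = 1.420 − (0.58105 + 0.065018) = 0.77393 g → mol O = 0.77393 ÷ 15.999 = 0.048374 mol
Divide by the smallest (0.048374 mol): C 1.000, H 1.333, O 1.000
Multiplying each by 3 gives whole numbers: C 3.00, H 4.00, O 3.00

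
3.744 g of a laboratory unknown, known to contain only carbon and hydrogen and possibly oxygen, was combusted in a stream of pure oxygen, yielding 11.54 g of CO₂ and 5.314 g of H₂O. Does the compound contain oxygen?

no

mol C = 11.54 g CO₂ ÷ 44.009 g/mol = 0.26222 mol
mol H = 2 × 5.314 g H₂O ÷ 18.015 g/mol = 0.58995 mol
C and H together account for 3.7442 g — essentially the entire 3.744 g sample — so the compound contains no oxygen.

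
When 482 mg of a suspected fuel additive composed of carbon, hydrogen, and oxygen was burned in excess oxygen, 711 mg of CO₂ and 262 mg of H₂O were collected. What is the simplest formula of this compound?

C5H9O5

mol C = 0.711 g CO₂ ÷ 44.009 g/mol = 0.01616 mol
mol H = 2 × 0.262 g H₂O ÷ 18.015 g/mol = 0.02909 mol
mass O = 0.482 − (0.1940 + 0.02932) = 0.2586 g → mol O = 0.2586 ÷ 15.999 = 0.01617 mol
Divide by the smallest (0.01616 mol): C 1.000, H 1.800, O 1.001
Multiplying each by 5 gives whole numbers: C 5.00, H 9.00, O 5.00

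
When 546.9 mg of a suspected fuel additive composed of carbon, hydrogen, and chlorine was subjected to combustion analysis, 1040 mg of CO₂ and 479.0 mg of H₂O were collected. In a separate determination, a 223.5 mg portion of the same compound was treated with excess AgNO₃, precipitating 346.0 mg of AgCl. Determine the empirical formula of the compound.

mol C = 1.040 g CO₂ ÷ 44.009 g/mol = 0.023632 mol
mol H = 2 × 0.4790 g H₂O ÷ 18.015 g/mol = 0.053178 mol
From the AgCl data: mol Cl per gram of compound = (0.3460 ÷ 143.318) ÷ 0.2235 = 0.010802 mol/g, so in the 0.5469 g combustion sample mol Cl = 0.0059075 mol
Divide by the smallest (0.0059075 mol): C 4.000, H 9.002, Cl 1.000

C4H9Cl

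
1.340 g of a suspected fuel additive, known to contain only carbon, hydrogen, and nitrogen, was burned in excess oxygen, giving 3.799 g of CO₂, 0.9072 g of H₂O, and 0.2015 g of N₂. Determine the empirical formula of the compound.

mol C = 3.799 g CO₂ ÷ 44.009 g/mol = 0.086323 mol
mol H = 2 × 0.9072 g H₂O ÷ 18.015 g/mol = 0.10072 mol
mol N = 2 × 0.2015 g N₂ ÷ 28.014 g/mol = 0.014386 mol
Divide by the smallest (0.014386 mol): C 6.001, H 7.001, N 1.000

C6H7N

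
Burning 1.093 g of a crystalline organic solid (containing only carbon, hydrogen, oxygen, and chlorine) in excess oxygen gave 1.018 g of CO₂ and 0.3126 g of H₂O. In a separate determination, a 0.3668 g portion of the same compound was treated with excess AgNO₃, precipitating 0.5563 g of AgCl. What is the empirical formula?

mol C = 1.018 g CO₂ ÷ 44.009 g/mol = 0.023132 mol
mol H = 2 × 0.3126 g H₂O ÷ 18.015 g/mol = 0.034704 mol
From the AgCl data: mol Cl per gram of compound = (0.5563 ÷ 143.318) ÷ 0.3668 = 0.010582 mol/g, so in the 1.093 g combustion sample mol Cl = 0.011566 mol
mass O = 1.093 − (0.27783 + 0.034982 + 0.41003) = 0.37015 g → mol O = 0.37015 ÷ 15.999 = 0.023136 mol
Divide by the smallest (0.011566 mol): C 2.000, H 3.000, Cl 1.000, O 2.000

C2H3ClO2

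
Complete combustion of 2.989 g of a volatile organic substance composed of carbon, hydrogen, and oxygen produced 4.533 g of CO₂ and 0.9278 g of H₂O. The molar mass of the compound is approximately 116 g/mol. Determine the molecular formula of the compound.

mol C = 4.533 g CO₂ ÷ 44.009 g/mol = 0.10300 mol
mol H = 2 × 0.9278 g H₂O ÷ 18.015 g/mol = 0.10300 mol
mass O = 2.989 − (1.2372 + 0.10383) = 1.6480 g → mol O = 1.6480 ÷ 15.999 = 0.10301 mol
Divide by the smallest (0.10300 mol): C 1.000, H 1.000, O 1.000
Empirical formula: CHO
Empirical-formula mass = 29.02 g/mol; 116 ÷ 29.02 ≈ 4, so the molecular formula is C4H4O4.

C4H4O4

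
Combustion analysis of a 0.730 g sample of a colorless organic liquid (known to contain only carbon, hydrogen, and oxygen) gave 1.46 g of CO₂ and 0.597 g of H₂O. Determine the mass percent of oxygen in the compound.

mol C = 1.46 g CO₂ ÷ 44.009 g/mol = 0.03318 mol
mol H = 2 × 0.597 g H₂O ÷ 18.015 g/mol = 0.06628 mol
mass O = 0.730 − (0.3985 + 0.06681) = 0.2647 g → mol O = 0.2647 ÷ 15.999 = 0.01655 mol
mass % O = 0.2647 g ÷ 0.730 g × 100%

36.3%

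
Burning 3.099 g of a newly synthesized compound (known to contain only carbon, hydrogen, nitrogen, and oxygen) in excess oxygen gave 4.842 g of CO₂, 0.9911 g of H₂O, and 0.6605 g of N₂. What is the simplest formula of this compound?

mol C = 4.842 g CO₂ ÷ 44.009 g/mol = 0.11002 mol
mol H = 2 × 0.9911 g H₂O ÷ 18.015 g/mol = 0.11003 mol
mol N = 2 × 0.6605 g N₂ ÷ 28.014 g/mol = 0.047155 mol
mass O = 3.099 − (1.3215 + 0.11091 + 0.66050) = 1.0061 g → mol O = 1.0061 ÷ 15.999 = 0.062885 mol
Divide by the smallest (0.047155 mol): C 2.333, H 2.333, N 1.000, O 1.334
Multiplying each by 3 gives whole numbers: C 7.00, H 7.00, N 3.00, O 4.00

C7H7N3O4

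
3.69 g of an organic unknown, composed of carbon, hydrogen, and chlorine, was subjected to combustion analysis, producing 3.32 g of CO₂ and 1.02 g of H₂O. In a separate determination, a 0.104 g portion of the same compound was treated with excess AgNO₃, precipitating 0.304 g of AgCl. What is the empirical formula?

mol C = 3.32 g CO₂ ÷ 44.009 g/mol = 0.07544 mol
mol H = 2 × 1.02 g H₂O ÷ 18.015 g/mol = 0.1132 mol
From the AgCl data: mol Cl per gram of compound = (0.304 ÷ 143.318) ÷ 0.104 = 0.02040 mol/g, so in the 3.69 g combustion sample mol Cl = 0.07526 mol
Divide by the smallest (0.07526 mol): C 1.002, H 1.505, Cl 1.000
Multiplying each by 2 gives whole numbers: C 2.00, H 3.01, Cl 2.00

C2H3Cl2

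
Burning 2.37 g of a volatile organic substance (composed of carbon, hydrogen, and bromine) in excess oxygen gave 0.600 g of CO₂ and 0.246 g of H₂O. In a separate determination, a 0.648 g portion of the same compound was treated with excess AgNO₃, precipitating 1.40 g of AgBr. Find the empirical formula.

mol C = 0.600 g CO₂ ÷ 44.009 g/mol = 0.01363 mol
mol H = 2 × 0.246 g H₂O ÷ 18.015 g/mol = 0.02731 mol
From the AgBr data: mol Br per gram of compound = (1.40 ÷ 187.772) ÷ 0.648 = 0.01151 mol/g, so in the 2.37 g combustion sample mol Br = 0.02727 mol
Divide by the smallest (0.01363 mol): C 1.000, H 2.003, Br 2.000

CH2Br2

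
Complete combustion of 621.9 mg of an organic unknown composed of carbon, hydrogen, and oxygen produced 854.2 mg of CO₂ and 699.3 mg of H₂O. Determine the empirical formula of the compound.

mol C = 0.8542 g CO₂ ÷ 44.009 g/mol = 0.019410 mol
mol H = 2 × 0.6993 g H₂O ÷ 18.015 g/mol = 0.077635 mol
mass O = 0.6219 − (0.23313 + 0.078256) = 0.31051 g → mol O = 0.31051 ÷ 15.999 = 0.019408 mol
Divide by the smallest (0.019408 mol): C 1.000, H 4.000, O 1.000

CH4O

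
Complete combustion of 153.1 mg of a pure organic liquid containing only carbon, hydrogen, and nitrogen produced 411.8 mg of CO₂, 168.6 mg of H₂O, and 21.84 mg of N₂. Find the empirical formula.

mol C = 0.4118 g CO₂ ÷ 44.009 g/mol = 0.0093572 mol
mol H = 2 × 0.1686 g H₂O ÷ 18.015 g/mol = 0.018718 mol
mol N = 2 × 0.02184 g N₂ ÷ 28.014 g/mol = 0.0015592 mol
Divide by the smallest (0.0015592 mol): C 6.001, H 12.005, N 1.000

C6H12N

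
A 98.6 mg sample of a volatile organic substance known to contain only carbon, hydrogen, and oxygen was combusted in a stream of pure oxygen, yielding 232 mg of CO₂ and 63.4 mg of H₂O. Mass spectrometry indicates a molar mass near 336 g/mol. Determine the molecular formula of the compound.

mol C = 0.232 g CO₂ ÷ 44.009 g/mol = 0.005272 mol
mol H = 2 × 0.0634 g H₂O ÷ 18.015 g/mol = 0.007039 mol
mass O = 0.0986 − (0.06332 + 0.007095) = 0.02819 g → mol O = 0.02819 ÷ 15.999 = 0.001762 mol
Divide by the smallest (0.001762 mol): C 2.992, H 3.995, O 1.000
Empirical formula: C3H4O
Empirical-formula mass = 56.06 g/mol; 336 ÷ 56.06 ≈ 6, so the molecular formula is C18H24O6.

C18H24O6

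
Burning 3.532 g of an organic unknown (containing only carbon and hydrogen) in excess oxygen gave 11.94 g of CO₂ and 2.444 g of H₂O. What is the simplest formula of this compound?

CH

mol C = 11.94 g CO₂ ÷ 44.009 g/mol = 0.27131 mol
mol H = 2 × 2.444 g H₂O ÷ 18.015 g/mol = 0.27133 mol
Divide by the smallest (0.27131 mol): C 1.000, H 1.000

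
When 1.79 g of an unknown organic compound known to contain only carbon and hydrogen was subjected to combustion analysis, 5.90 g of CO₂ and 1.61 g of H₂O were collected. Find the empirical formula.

C3H4

mol C = 5.90 g CO₂ ÷ 44.009 g/mol = 0.1341 mol
mol H = 2 × 1.61 g H₂O ÷ 18.015 g/mol = 0.1787 mol
Divide by the smallest (0.1341 mol): C 1.000, H 1.333
Multiplying each by 3 gives whole numbers: C 3.00, H 4.00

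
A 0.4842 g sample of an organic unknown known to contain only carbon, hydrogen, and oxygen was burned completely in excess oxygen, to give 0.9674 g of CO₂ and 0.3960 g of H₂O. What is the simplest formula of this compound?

mol C = 0.9674 g CO₂ ÷ 44.009 g/mol = 0.021982 mol
mol H = 2 × 0.3960 g H₂O ÷ 18.015 g/mol = 0.043963 mol
mass O = 0.4842 − (0.26402 + 0.044315) = 0.17586 g → mol O = 0.17586 ÷ 15.999 = 0.010992 mol
Divide by the smallest (0.010992 mol): C 2.000, H 4.000, O 1.000

C2H4O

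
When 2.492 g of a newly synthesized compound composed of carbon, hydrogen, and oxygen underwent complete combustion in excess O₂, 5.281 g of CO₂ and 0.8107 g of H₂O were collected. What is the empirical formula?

C4H3O2

mol C = 5.281 g CO₂ ÷ 44.009 g/mol = 0.12000 mol
mol H = 2 × 0.8107 g H₂O ÷ 18.015 g/mol = 0.090003 mol
mass O = 2.492 − (1.4413 + 0.090723) = 0.95998 g → mol O = 0.95998 ÷ 15.999 = 0.060002 mol
Divide by the smallest (0.060002 mol): C 2.000, H 1.500, O 1.000
Multiplying each by 2 gives whole numbers: C 4.00, H 3.00, O 2.00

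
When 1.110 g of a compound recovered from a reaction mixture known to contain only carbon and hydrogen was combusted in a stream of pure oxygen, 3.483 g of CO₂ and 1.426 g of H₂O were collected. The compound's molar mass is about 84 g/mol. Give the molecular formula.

C6H12

mol C = 3.483 g CO₂ ÷ 44.009 g/mol = 0.079143 mol
mol H = 2 × 1.426 g H₂O ÷ 18.015 g/mol = 0.15831 mol
Divide by the smallest (0.079143 mol): C 1.000, H 2.000
Empirical formula: CH2
Empirical-formula mass = 14.03 g/mol; 84 ÷ 14.03 ≈ 6, so the molecular formula is C6H12.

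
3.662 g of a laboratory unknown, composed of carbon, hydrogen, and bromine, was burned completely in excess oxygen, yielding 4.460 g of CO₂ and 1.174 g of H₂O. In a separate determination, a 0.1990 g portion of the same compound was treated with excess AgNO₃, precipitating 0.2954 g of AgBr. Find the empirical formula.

C7H9Br2

mol C = 4.460 g CO₂ ÷ 44.009 g/mol = 0.10134 mol
mol H = 2 × 1.174 g H₂O ÷ 18.015 g/mol = 0.13034 mol
From the AgBr data: mol Br per gram of compound = (0.2954 ÷ 187.772) ÷ 0.1990 = 0.0079054 mol/g, so in the 3.662 g combustion sample mol Br = 0.028950 mol
Divide by the smallest (0.028950 mol): C 3.501, H 4.502, Br 1.000
Multiplying each by 2 gives whole numbers: C 7.00, H 9.00, Br 2.00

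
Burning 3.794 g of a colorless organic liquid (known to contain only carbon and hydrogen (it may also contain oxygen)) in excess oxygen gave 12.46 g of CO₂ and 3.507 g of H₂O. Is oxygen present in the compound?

mol C = 12.46 g CO₂ ÷ 44.009 g/mol = 0.28312 mol
mol H = 2 × 3.507 g H₂O ÷ 18.015 g/mol = 0.38934 mol
C and H together account for 3.7931 g — essentially the entire 3.794 g sample — so the compound contains no oxygen.

no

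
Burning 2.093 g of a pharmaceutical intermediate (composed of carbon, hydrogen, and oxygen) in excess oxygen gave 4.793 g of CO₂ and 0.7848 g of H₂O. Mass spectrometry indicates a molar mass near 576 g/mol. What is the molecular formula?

C30H24O12

mol C = 4.793 g CO₂ ÷ 44.009 g/mol = 0.10891 mol
mol H = 2 × 0.7848 g H₂O ÷ 18.015 g/mol = 0.087127 mol
mass O = 2.093 − (1.3081 + 0.087824) = 0.69706 g → mol O = 0.69706 ÷ 15.999 = 0.043569 mol
Divide by the smallest (0.043569 mol): C 2.500, H 2.000, O 1.000
Multiplying each by 2 gives whole numbers: C 5.00, H 4.00, O 2.00
Empirical formula: C5H4O2
Empirical-formula mass = 96.08 g/mol; 576 ÷ 96.08 ≈ 6, so the molecular formula is C30H24O12.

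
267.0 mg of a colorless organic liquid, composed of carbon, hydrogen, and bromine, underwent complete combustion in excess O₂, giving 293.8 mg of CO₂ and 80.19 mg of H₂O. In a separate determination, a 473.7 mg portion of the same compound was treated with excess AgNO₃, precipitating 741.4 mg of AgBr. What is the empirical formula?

mol C = 0.2938 g CO₂ ÷ 44.009 g/mol = 0.0066759 mol
mol H = 2 × 0.08019 g H₂O ÷ 18.015 g/mol = 0.0089026 mol
From the AgBr data: mol Br per gram of compound = (0.7414 ÷ 187.772) ÷ 0.4737 = 0.0083352 mol/g, so in the 0.2670 g combustion sample mol Br = 0.0022255 mol
Divide by the smallest (0.0022255 mol): C 3.000, H 4.000, Br 1.000

C3H4Br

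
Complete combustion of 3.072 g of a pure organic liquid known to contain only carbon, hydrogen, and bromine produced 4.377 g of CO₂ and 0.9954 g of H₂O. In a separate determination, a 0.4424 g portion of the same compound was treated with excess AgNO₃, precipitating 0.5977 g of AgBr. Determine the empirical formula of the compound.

mol C = 4.377 g CO₂ ÷ 44.009 g/mol = 0.099457 mol
mol H = 2 × 0.9954 g H₂O ÷ 18.015 g/mol = 0.11051 mol
From the AgBr data: mol Br per gram of compound = (0.5977 ÷ 187.772) ÷ 0.4424 = 0.0071951 mol/g, so in the 3.072 g combustion sample mol Br = 0.022103 mol
Divide by the smallest (0.022103 mol): C 4.500, H 5.000, Br 1.000
Multiplying each by 2 gives whole numbers: C 9.00, H 10.00, Br 2.00

C9H10Br2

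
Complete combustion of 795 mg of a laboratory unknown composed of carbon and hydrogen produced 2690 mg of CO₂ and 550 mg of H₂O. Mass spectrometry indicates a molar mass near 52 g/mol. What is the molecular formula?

mol C = 2.69 g CO₂ ÷ 44.009 g/mol = 0.06112 mol
mol H = 2 × 0.550 g H₂O ÷ 18.015 g/mol = 0.06106 mol
Divide by the smallest (0.06106 mol): C 1.001, H 1.000
Empirical formula: CH
Empirical-formula mass = 13.02 g/mol; 52 ÷ 13.02 ≈ 4, so the molecular formula is C4H4.

C4H4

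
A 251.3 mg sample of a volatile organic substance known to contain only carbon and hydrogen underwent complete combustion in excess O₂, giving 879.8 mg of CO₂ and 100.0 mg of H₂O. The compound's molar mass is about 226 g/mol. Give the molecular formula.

C18H10

mol C = 0.8798 g CO₂ ÷ 44.009 g/mol = 0.019991 mol
mol H = 2 × 0.1000 g H₂O ÷ 18.015 g/mol = 0.011102 mol
Divide by the smallest (0.011102 mol): C 1.801, H 1.000
Multiplying each by 5 gives whole numbers: C 9.00, H 5.00
Empirical formula: C9H5
Empirical-formula mass = 113.14 g/mol; 226 ÷ 113.14 ≈ 2, so the molecular formula is C18H10.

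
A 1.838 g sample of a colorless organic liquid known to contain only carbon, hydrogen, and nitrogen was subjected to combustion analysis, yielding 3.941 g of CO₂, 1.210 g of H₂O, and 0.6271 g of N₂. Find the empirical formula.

mol C = 3.941 g CO₂ ÷ 44.009 g/mol = 0.089550 mol
mol H = 2 × 1.210 g H₂O ÷ 18.015 g/mol = 0.13433 mol
mol N = 2 × 0.6271 g N₂ ÷ 28.014 g/mol = 0.044770 mol
Divide by the smallest (0.044770 mol): C 2.000, H 3.000, N 1.000

C2H3N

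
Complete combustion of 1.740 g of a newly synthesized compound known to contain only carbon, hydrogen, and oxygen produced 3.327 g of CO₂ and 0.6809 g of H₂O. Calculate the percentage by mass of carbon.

52.18%

mol C = 3.327 g CO₂ ÷ 44.009 g/mol = 0.075598 mol
mol H = 2 × 0.6809 g H₂O ÷ 18.015 g/mol = 0.075593 mol
mass O = 1.740 − (0.90801 + 0.076197) = 0.75579 g → mol O = 0.75579 ÷ 15.999 = 0.047240 mol
mass % C = 0.90801 g ÷ 1.740 g × 100%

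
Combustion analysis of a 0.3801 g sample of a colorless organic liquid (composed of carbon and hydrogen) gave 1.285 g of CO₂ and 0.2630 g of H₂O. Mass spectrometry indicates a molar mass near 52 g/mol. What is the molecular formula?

C4H4

mol C = 1.285 g CO₂ ÷ 44.009 g/mol = 0.029199 mol
mol H = 2 × 0.2630 g H₂O ÷ 18.015 g/mol = 0.029198 mol
Divide by the smallest (0.029198 mol): C 1.000, H 1.000
Empirical formula: CH
Empirical-formula mass = 13.02 g/mol; 52 ÷ 13.02 ≈ 4, so the molecular formula is C4H4.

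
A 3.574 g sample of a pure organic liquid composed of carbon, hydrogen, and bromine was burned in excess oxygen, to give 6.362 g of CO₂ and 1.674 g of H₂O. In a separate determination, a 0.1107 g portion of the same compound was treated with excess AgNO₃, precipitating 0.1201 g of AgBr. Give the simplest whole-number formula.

mol C = 6.362 g CO₂ ÷ 44.009 g/mol = 0.14456 mol
mol H = 2 × 1.674 g H₂O ÷ 18.015 g/mol = 0.18585 mol
From the AgBr data: mol Br per gram of compound = (0.1201 ÷ 187.772) ÷ 0.1107 = 0.0057778 mol/g, so in the 3.574 g combustion sample mol Br = 0.020650 mol
Divide by the smallest (0.020650 mol): C 7.001, H 9.000, Br 1.000

C7H9Br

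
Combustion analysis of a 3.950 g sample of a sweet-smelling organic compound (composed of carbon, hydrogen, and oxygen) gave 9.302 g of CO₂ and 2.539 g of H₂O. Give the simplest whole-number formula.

C3H4O

mol C = 9.302 g CO₂ ÷ 44.009 g/mol = 0.21137 mol
mol H = 2 × 2.539 g H₂O ÷ 18.015 g/mol = 0.28188 mol
mass O = 3.950 − (2.5387 + 0.28413) = 1.1272 g → mol O = 1.1272 ÷ 15.999 = 0.070451 mol
Divide by the smallest (0.070451 mol): C 3.000, H 4.001, O 1.000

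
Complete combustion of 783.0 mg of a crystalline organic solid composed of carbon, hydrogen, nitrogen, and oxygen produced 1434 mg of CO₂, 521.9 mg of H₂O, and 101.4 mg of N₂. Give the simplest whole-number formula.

mol C = 1.434 g CO₂ ÷ 44.009 g/mol = 0.032584 mol
mol H = 2 × 0.5219 g H₂O ÷ 18.015 g/mol = 0.057941 mol
mol N = 2 × 0.1014 g N₂ ÷ 28.014 g/mol = 0.0072392 mol
mass O = 0.7830 − (0.39137 + 0.058404 + 0.10140) = 0.23183 g → mol O = 0.23183 ÷ 15.999 = 0.014490 mol
Divide by the smallest (0.0072392 mol): C 4.501, H 8.004, N 1.000, O 2.002
Multiplying each by 2 gives whole numbers: C 9.00, H 16.01, N 2.00, O 4.00

C9H16N2O4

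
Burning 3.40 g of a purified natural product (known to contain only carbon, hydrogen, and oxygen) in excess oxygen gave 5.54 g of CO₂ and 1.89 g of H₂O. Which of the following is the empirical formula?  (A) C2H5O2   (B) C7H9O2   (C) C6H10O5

mol C = 5.54 g CO₂ ÷ 44.009 g/mol = 0.1259 mol
mol H = 2 × 1.89 g H₂O ÷ 18.015 g/mol = 0.2098 mol
mass O = 3.40 − (1.512 + 0.2115) = 1.677 g → mol O = 1.677 ÷ 15.999 = 0.1048 mol
Divide by the smallest (0.1048 mol): C 1.201, H 2.002, O 1.000
Multiplying each by 5 gives whole numbers: C 6.01, H 10.01, O 5.00

(C) C6H10O5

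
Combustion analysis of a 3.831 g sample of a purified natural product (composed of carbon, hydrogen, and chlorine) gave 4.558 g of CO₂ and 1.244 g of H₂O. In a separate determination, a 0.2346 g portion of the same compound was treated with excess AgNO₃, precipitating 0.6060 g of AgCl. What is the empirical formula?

C3H4Cl2

mol C = 4.558 g CO₂ ÷ 44.009 g/mol = 0.10357 mol
mol H = 2 × 1.244 g H₂O ÷ 18.015 g/mol = 0.13811 mol
From the AgCl data: mol Cl per gram of compound = (0.6060 ÷ 143.318) ÷ 0.2346 = 0.018024 mol/g, so in the 3.831 g combustion sample mol Cl = 0.069049 mol
Divide by the smallest (0.069049 mol): C 1.500, H 2.000, Cl 1.000
Multiplying each by 2 gives whole numbers: C 3.00, H 4.00, Cl 2.00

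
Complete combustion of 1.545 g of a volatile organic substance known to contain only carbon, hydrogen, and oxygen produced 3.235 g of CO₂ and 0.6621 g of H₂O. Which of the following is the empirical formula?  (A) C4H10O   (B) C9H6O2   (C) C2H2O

(C) C2H2O

mol C = 3.235 g CO₂ ÷ 44.009 g/mol = 0.073508 mol
mol H = 2 × 0.6621 g H₂O ÷ 18.015 g/mol = 0.073505 mol
mass O = 1.545 − (0.88290 + 0.074093) = 0.58801 g → mol O = 0.58801 ÷ 15.999 = 0.036753 mol
Divide by the smallest (0.036753 mol): C 2.000, H 2.000, O 1.000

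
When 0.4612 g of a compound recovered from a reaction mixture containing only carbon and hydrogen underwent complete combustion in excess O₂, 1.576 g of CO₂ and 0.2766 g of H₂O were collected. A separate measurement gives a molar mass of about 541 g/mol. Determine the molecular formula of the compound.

mol C = 1.576 g CO₂ ÷ 44.009 g/mol = 0.035811 mol
mol H = 2 × 0.2766 g H₂O ÷ 18.015 g/mol = 0.030708 mol
Divide by the smallest (0.030708 mol): C 1.166, H 1.000
Multiplying each by 6 gives whole numbers: C 7.00, H 6.00
Empirical formula: C7H6
Empirical-formula mass = 90.12 g/mol; 541 ÷ 90.12 ≈ 6, so the molecular formula is C42H36.

C42H36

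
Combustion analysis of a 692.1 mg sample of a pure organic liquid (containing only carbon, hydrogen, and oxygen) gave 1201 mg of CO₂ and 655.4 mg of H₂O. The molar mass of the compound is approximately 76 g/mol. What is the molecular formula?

mol C = 1.201 g CO₂ ÷ 44.009 g/mol = 0.027290 mol
mol H = 2 × 0.6554 g H₂O ÷ 18.015 g/mol = 0.072762 mol
mass O = 0.6921 − (0.32778 + 0.073344) = 0.29098 g → mol O = 0.29098 ÷ 15.999 = 0.018187 mol
Divide by the smallest (0.018187 mol): C 1.500, H 4.001, O 1.000
Multiplying each by 2 gives whole numbers: C 3.00, H 8.00, O 2.00
Empirical formula: C3H8O2
Empirical-formula mass = 76.09 g/mol; 76 ÷ 76.09 ≈ 1, so the molecular formula is C3H8O2.

C3H8O2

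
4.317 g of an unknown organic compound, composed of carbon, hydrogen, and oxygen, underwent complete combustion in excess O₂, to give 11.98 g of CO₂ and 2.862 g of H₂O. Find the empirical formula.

C6H7O

mol C = 11.98 g CO₂ ÷ 44.009 g/mol = 0.27222 mol
mol H = 2 × 2.862 g H₂O ÷ 18.015 g/mol = 0.31774 mol
mass O = 4.317 − (3.2696 + 0.32028) = 0.72712 g → mol O = 0.72712 ÷ 15.999 = 0.045448 mol
Divide by the smallest (0.045448 mol): C 5.990, H 6.991, O 1.000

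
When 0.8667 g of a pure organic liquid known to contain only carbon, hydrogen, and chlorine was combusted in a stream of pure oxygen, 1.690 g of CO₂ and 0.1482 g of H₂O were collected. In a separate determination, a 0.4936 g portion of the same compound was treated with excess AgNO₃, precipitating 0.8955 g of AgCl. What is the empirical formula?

C7H3Cl2

mol C = 1.690 g CO₂ ÷ 44.009 g/mol = 0.038401 mol
mol H = 2 × 0.1482 g H₂O ÷ 18.015 g/mol = 0.016453 mol
From the AgCl data: mol Cl per gram of compound = (0.8955 ÷ 143.318) ÷ 0.4936 = 0.012659 mol/g, so in the 0.8667 g combustion sample mol Cl = 0.010971 mol
Divide by the smallest (0.010971 mol): C 3.500, H 1.500, Cl 1.000
Multiplying each by 2 gives whole numbers: C 7.00, H 3.00, Cl 2.00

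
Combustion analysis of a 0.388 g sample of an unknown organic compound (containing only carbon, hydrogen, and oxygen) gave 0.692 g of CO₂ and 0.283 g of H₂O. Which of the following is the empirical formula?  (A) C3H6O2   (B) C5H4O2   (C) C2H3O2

mol C = 0.692 g CO₂ ÷ 44.009 g/mol = 0.01572 mol
mol H = 2 × 0.283 g H₂O ÷ 18.015 g/mol = 0.03142 mol
mass O = 0.388 − (0.1889 + 0.03167) = 0.1675 g → mol O = 0.1675 ÷ 15.999 = 0.01047 mol
Divide by the smallest (0.01047 mol): C 1.502, H 3.002, O 1.000
Multiplying each by 2 gives whole numbers: C 3.00, H 6.00, O 2.00

(A) C3H6O2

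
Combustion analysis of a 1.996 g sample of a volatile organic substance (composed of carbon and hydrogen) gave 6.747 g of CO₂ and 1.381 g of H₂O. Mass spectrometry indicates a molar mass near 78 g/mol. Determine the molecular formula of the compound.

mol C = 6.747 g CO₂ ÷ 44.009 g/mol = 0.15331 mol
mol H = 2 × 1.381 g H₂O ÷ 18.015 g/mol = 0.15332 mol
Divide by the smallest (0.15331 mol): C 1.000, H 1.000
Empirical formula: CH
Empirical-formula mass = 13.02 g/mol; 78 ÷ 13.02 ≈ 6, so the molecular formula is C6H6.

C6H6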